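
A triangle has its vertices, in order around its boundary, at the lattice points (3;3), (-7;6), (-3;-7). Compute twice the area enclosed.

The shoelace formula gives twice the area as |(3·6 − (-7)·3) + ((-7)·(-7) − (-3)·6) + ((-3)·3 − 3·(-7))| = 118, so the area is 59.

118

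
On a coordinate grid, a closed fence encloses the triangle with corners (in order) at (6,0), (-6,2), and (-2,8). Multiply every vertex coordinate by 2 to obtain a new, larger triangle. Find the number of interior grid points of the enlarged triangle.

Using the shoelace formula, 2A = |[6·2 − (-6)·0] + [(-6)·8 − (-2)·2] + [(-2)·0 − 6·8]| = 80, so the area is 40.
Summing gcd(|Δx|,|Δy|) over the edges gives the boundary count: gcd(12,2) + gcd(4,6) + gcd(8,8) = 2+2+8 = 12.
Scaling by 2 multiplies the area by 2² = 4 (so the new area is 160) and multiplies the boundary lattice-point count by 2, giving 24.
By Pick's theorem, the interior count of the dilated polygon is 160 − 24/2 + 1 = 149.

149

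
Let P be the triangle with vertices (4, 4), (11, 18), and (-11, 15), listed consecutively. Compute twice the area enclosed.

287

The shoelace formula gives twice the area as |[4·18 − 11·4] + [11·15 − (-11)·18] + [(-11)·4 − 4·15]| = 287, so the area is 143.5.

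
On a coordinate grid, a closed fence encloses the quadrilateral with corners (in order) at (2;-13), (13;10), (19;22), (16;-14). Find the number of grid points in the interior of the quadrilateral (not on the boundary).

252

The shoelace formula gives twice the area as |[2·10 − 13·(-13)] + [13·22 − 19·10] + [19·(-14) − 16·22] + [16·(-13) − 2·(-14)]| = 513, so the area is 256.5.
Along each edge there are gcd(|Δx|,|Δy|)+1 lattice points, so counting each shared vertex once the boundary has gcd(11,23) + gcd(6,12) + gcd(3,36) + gcd(14,1) = 1+6+3+1 = 11.
By Pick's theorem A = I + B/2 − 1, so I = 256.5 − 11/2 + 1 = 252.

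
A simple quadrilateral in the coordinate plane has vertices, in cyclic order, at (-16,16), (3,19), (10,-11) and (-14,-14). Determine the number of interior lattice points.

The shoelace formula gives twice the area as |[(-16)·19 − 3·16] + [3·(-11) − 10·19] + [10·(-14) − (-14)·(-11)] + [(-14)·16 − (-16)·(-14)]| = 1317, so the area is 1317/2.
The number of boundary lattice points is Σ gcd(|Δx|,|Δy|) = gcd(19,3) + gcd(7,30) + gcd(24,3) + gcd(2,30) = 1+1+3+2 = 7.
By Pick's theorem A = I + B/2 − 1, so I = 1317/2 − 7/2 + 1 = 656.

656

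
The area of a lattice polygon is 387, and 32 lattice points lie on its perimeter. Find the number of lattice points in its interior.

372

Pick's theorem A = I + B/2 − 1 rearranges to I = A − B/2 + 1 = 387 − 32/2 + 1 = 372.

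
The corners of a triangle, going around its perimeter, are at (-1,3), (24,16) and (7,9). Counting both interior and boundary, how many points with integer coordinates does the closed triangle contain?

26

By the shoelace formula, twice the signed area is |[(-1)·16 − 24·3] + [24·9 − 7·16] + [7·3 − (-1)·9]| = 46, so the area is 23.
Along each edge there are gcd(|Δx|,|Δy|)+1 lattice points, so counting each shared vertex once the boundary has gcd(25,13) + gcd(17,7) + gcd(8,6) = 1+1+2 = 4.
Pick's theorem gives I = A − B/2 + 1 = 23 − 4/2 + 1 = 22, so the closed region contains I + B = 22 + 4 = 26 lattice points.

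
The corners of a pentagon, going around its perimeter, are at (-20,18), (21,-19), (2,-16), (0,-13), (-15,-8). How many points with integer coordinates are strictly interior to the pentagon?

470

The shoelace formula gives twice the area as |[(-20)·(-19) − 21·18] + [21·(-16) − 2·(-19)] + [2·(-13) − 0·(-16)] + [0·(-8) − (-15)·(-13)] + [(-15)·18 − (-20)·(-8)]| = 947, so the area is 473.5.
The number of boundary lattice points is Σ gcd(|Δx|,|Δy|) = gcd(41,37) + gcd(19,3) + gcd(2,3) + gcd(15,5) + gcd(5,26) = 1+1+1+5+1 = 9.
Pick's theorem gives I = A − B/2 + 1 = 473.5 − 9/2 + 1 = 470.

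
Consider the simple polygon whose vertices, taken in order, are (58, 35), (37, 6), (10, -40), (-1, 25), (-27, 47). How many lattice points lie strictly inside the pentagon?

2658

Using the shoelace formula, 2A = |[58·6 − 37·35] + [37·(-40) − 10·6] + [10·25 − (-1)·(-40)] + [(-1)·47 − (-27)·25] + [(-27)·35 − 58·47]| = 5320, so the area is 2660.
Along each edge there are gcd(|Δx|,|Δy|)+1 lattice points, so counting each shared vertex once the boundary has gcd(21,29) + gcd(27,46) + gcd(11,65) + gcd(26,22) + gcd(85,12) = 1+1+1+2+1 = 6.
Pick's theorem gives I = A − B/2 + 1 = 2660 − 6/2 + 1 = 2658.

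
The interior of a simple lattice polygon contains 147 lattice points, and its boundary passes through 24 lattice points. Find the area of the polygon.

By Pick's theorem, A = I + B/2 − 1 = 147 + 24/2 − 1 = 158.

158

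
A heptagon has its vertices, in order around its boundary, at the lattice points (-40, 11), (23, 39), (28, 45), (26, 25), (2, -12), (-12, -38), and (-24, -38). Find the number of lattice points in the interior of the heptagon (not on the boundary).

2569

By the shoelace formula, twice the signed area is |[(-40)·39 − 23·11] + [23·45 − 28·39] + [28·25 − 26·45] + [26·(-12) − 2·25] + [2·(-38) − (-12)·(-12)] + [(-12)·(-38) − (-24)·(-38)] + [(-24)·11 − (-40)·(-38)]| = 5162, so the area is 2581.
The number of boundary lattice points is Σ gcd(|Δx|,|Δy|) = gcd(63,28) + gcd(5,6) + gcd(2,20) + gcd(24,37) + gcd(14,26) + gcd(12,0) + gcd(16,49) = 7+1+2+1+2+12+1 = 26.
By Pick's theorem A = I + B/2 − 1, so I = 2581 − 26/2 + 1 = 2569.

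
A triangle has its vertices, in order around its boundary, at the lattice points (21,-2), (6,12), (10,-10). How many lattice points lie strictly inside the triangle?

Using the shoelace formula, 2A = |[21·12 − 6·(-2)] + [6·(-10) − 10·12] + [10·(-2) − 21·(-10)]| = 274, so the area is 137.
Along each edge there are gcd(|Δx|,|Δy|)+1 lattice points, so counting each shared vertex once the boundary has gcd(15,14) + gcd(4,22) + gcd(11,8) = 1+2+1 = 4.
Pick's theorem gives I = A − B/2 + 1 = 137 − 4/2 + 1 = 136.

136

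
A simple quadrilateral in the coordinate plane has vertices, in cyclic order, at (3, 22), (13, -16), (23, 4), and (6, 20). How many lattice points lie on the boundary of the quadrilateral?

14

Along each edge there are gcd(|Δx|,|Δy|)+1 lattice points, so counting each shared vertex once the boundary has gcd(10,38) + gcd(10,20) + gcd(17,16) + gcd(3,2) = 2+10+1+1 = 14.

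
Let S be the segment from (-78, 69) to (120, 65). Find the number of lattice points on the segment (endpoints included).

The number of lattice points on a segment between lattice points is gcd(|Δx|,|Δy|) + 1 = gcd(198,4) + 1 = 2 + 1 = 3.

3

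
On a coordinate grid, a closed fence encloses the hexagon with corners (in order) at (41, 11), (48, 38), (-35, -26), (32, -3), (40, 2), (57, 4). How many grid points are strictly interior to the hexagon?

Using the shoelace formula, 2A = |[41·38 − 48·11] + [48·(-26) − (-35)·38] + [(-35)·(-3) − 32·(-26)] + [32·2 − 40·(-3)] + [40·4 − 57·2] + [57·11 − 41·4]| = 2742, so the area is 1371.
Along each edge there are gcd(|Δx|,|Δy|)+1 lattice points, so counting each shared vertex once the boundary has gcd(7,27) + gcd(83,64) + gcd(67,23) + gcd(8,5) + gcd(17,2) + gcd(16,7) = 1+1+1+1+1+1 = 6.
By Pick's theorem A = I + B/2 − 1, so I = 1371 − 6/2 + 1 = 1369.

1369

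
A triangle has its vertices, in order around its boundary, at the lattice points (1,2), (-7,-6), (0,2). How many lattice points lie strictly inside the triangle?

0

By the shoelace formula, twice the signed area is |(1·(-6) − (-7)·2) + ((-7)·2 − 0·(-6)) + (0·2 − 1·2)| = 8, so the area is 4.
Along each edge there are gcd(|Δx|,|Δy|)+1 lattice points, so counting each shared vertex once the boundary has gcd(8,8) + gcd(7,8) + gcd(1,0) = 8+1+1 = 10.
Pick's theorem gives I = A − B/2 + 1 = 4 − 10/2 + 1 = 0.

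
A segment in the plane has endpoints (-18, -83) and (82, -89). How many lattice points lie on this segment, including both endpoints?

The number of lattice points on a segment between lattice points is gcd(|Δx|,|Δy|) + 1 = gcd(100,6) + 1 = 2 + 1 = 3.

3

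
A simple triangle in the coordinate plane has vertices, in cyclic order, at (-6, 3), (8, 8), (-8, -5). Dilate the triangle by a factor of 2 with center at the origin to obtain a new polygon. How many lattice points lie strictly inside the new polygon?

By the shoelace formula, twice the signed area is |[(-6)·8 − 8·3] + [8·(-5) − (-8)·8] + [(-8)·3 − (-6)·(-5)]| = 102, so the area is 51.
Summing gcd(|Δx|,|Δy|) over the edges gives the boundary count: gcd(14,5) + gcd(16,13) + gcd(2,8) = 1+1+2 = 4.
Scaling by 2 multiplies the area by 2² = 4 (so the new area is 204) and multiplies the boundary lattice-point count by 2, giving 8.
By Pick's theorem, the interior count of the dilated polygon is 204 − 8/2 + 1 = 201.

201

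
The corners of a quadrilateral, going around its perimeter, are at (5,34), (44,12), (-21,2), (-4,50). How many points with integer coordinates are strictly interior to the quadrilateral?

The shoelace formula gives twice the area as |(5·12 − 44·34) + (44·2 − (-21)·12) + ((-21)·50 − (-4)·2) + ((-4)·34 − 5·50)| = 2524, so the area is 1262.
The number of boundary lattice points is Σ gcd(|Δx|,|Δy|) = gcd(39,22) + gcd(65,10) + gcd(17,48) + gcd(9,16) = 1+5+1+1 = 8.
Pick's theorem gives I = A − B/2 + 1 = 1262 − 8/2 + 1 = 1259.

1259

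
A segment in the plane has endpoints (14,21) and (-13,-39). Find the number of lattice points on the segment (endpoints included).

The number of lattice points on a segment between lattice points is gcd(|Δx|,|Δy|) + 1 = gcd(27,60) + 1 = 3 + 1 = 4.

4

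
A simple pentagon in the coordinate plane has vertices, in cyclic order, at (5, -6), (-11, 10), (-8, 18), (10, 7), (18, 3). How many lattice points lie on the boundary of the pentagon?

23

Summing gcd(|Δx|,|Δy|) over the edges gives the boundary count: gcd(16,16) + gcd(3,8) + gcd(18,11) + gcd(8,4) + gcd(13,9) = 16+1+1+4+1 = 23.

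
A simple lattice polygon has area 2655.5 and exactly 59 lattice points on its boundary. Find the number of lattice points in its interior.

2627

From Pick's theorem, I = A − B/2 + 1 = 2655.5 − 59/2 + 1 = 2627.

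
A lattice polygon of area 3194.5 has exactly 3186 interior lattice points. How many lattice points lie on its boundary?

19

Pick's theorem gives A = I + B/2 − 1, so B = 2(A − I + 1) = 2(3194.5 − 3186 + 1) = 19.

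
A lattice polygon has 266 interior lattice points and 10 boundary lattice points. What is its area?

270

By Pick's theorem, A = I + B/2 − 1 = 266 + 10/2 − 1 = 270.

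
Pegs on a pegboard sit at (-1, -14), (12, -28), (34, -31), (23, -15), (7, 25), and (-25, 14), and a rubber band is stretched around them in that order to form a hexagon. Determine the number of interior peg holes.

By the shoelace formula, twice the signed area is |((-1)·(-28) − 12·(-14)) + (12·(-31) − 34·(-28)) + (34·(-15) − 23·(-31)) + (23·25 − 7·(-15)) + (7·14 − (-25)·25) + ((-25)·(-14) − (-1)·14)| = 2746, so the area is 1373.
Summing gcd(|Δx|,|Δy|) over the edges gives the boundary count: gcd(13,14) + gcd(22,3) + gcd(11,16) + gcd(16,40) + gcd(32,11) + gcd(24,28) = 1+1+1+8+1+4 = 16.
Pick's theorem gives I = A − B/2 + 1 = 1373 − 16/2 + 1 = 1366.

1366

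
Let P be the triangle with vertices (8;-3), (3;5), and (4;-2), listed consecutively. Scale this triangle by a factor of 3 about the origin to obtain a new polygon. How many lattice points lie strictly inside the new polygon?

118

Using the shoelace formula, 2A = |(8·5 − 3·(-3)) + (3·(-2) − 4·5) + (4·(-3) − 8·(-2))| = 27, so the area is 13.5.
The number of boundary lattice points is Σ gcd(|Δx|,|Δy|) = gcd(5,8) + gcd(1,7) + gcd(4,1) = 1+1+1 = 3.
Scaling by 3 multiplies the area by 3² = 9 (so the new area is 121.5) and multiplies the boundary lattice-point count by 3, giving 9.
By Pick's theorem, the interior count of the dilated polygon is 121.5 − 9/2 + 1 = 118.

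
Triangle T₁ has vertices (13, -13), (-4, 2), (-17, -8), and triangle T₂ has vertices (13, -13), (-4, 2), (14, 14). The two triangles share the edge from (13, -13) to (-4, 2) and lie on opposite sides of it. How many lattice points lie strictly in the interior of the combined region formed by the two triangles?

414

The union is the simple quadrilateral with vertices (13, -13), (-17, -8), (-4, 2), (14, 14) in order.
Using the shoelace formula, 2A = |[13·(-8) − (-17)·(-13)] + [(-17)·2 − (-4)·(-8)] + [(-4)·14 − 14·2] + [14·(-13) − 13·14]| = 839, so the area is 419.5.
The number of boundary lattice points is Σ gcd(|Δx|,|Δy|) = gcd(30,5) + gcd(13,10) + gcd(18,12) + gcd(1,27) = 5+1+6+1 = 13.
By Pick's theorem I = A − B/2 + 1 = 419.5 − 13/2 + 1 = 414.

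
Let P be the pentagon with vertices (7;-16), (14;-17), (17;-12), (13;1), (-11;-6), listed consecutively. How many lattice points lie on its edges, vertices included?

Summing gcd(|Δx|,|Δy|) over the edges gives the boundary count: gcd(7,1) + gcd(3,5) + gcd(4,13) + gcd(24,7) + gcd(18,10) = 1+1+1+1+2 = 6.

6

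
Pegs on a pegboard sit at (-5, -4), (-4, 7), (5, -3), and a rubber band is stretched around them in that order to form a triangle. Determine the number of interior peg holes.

54

The shoelace formula gives twice the area as |((-5)·7 − (-4)·(-4)) + ((-4)·(-3) − 5·7) + (5·(-4) − (-5)·(-3))| = 109, so the area is 109/2.
The number of boundary lattice points is Σ gcd(|Δx|,|Δy|) = gcd(1,11) + gcd(9,10) + gcd(10,1) = 1+1+1 = 3.
Pick's theorem gives I = A − B/2 + 1 = 109/2 − 3/2 + 1 = 54.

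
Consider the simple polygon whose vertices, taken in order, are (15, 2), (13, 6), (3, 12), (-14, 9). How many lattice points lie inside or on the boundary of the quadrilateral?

121

By the shoelace formula, twice the signed area is |[15·6 − 13·2] + [13·12 − 3·6] + [3·9 − (-14)·12] + [(-14)·2 − 15·9]| = 234, so the area is 117.
Summing gcd(|Δx|,|Δy|) over the edges gives the boundary count: gcd(2,4) + gcd(10,6) + gcd(17,3) + gcd(29,7) = 2+2+1+1 = 6.
Pick's theorem gives I = A − B/2 + 1 = 117 − 6/2 + 1 = 115, so the closed region contains I + B = 115 + 6 = 121 lattice points.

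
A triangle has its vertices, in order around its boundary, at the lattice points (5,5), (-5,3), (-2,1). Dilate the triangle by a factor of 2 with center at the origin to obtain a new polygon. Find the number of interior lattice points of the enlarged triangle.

49

The shoelace formula gives twice the area as |[5·3 − (-5)·5] + [(-5)·1 − (-2)·3] + [(-2)·5 − 5·1]| = 26, so the area is 13.
Summing gcd(|Δx|,|Δy|) over the edges gives the boundary count: gcd(10,2) + gcd(3,2) + gcd(7,4) = 2+1+1 = 4.
Scaling by 2 multiplies the area by 2² = 4 (so the new area is 52) and multiplies the boundary lattice-point count by 2, giving 8.
By Pick's theorem, the interior count of the dilated polygon is 52 − 8/2 + 1 = 49.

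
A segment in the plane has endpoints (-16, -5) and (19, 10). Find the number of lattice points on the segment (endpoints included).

The number of lattice points on a segment between lattice points is gcd(|Δx|,|Δy|) + 1 = gcd(35,15) + 1 = 5 + 1 = 6.

6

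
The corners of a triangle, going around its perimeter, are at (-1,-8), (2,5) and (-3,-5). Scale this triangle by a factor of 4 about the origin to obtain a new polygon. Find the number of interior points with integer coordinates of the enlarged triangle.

267

The shoelace formula gives twice the area as |[(-1)·5 − 2·(-8)] + [2·(-5) − (-3)·5] + [(-3)·(-8) − (-1)·(-5)]| = 35, so the area is 35/2.
Along each edge there are gcd(|Δx|,|Δy|)+1 lattice points, so counting each shared vertex once the boundary has gcd(3,13) + gcd(5,10) + gcd(2,3) = 1+5+1 = 7.
Scaling by 4 multiplies the area by 4² = 16 (so the new area is 280) and multiplies the boundary lattice-point count by 4, giving 28.
By Pick's theorem, the interior count of the dilated polygon is 280 − 28/2 + 1 = 267.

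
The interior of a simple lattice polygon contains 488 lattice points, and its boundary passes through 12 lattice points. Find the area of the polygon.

493

Pick's theorem states A = I + B/2 − 1, so A = 488 + 12/2 − 1 = 493.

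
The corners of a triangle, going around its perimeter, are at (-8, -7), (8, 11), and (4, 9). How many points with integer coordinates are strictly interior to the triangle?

17

Using the shoelace formula, 2A = |((-8)·11 − 8·(-7)) + (8·9 − 4·11) + (4·(-7) − (-8)·9)| = 40, so the area is 20.
Summing gcd(|Δx|,|Δy|) over the edges gives the boundary count: gcd(16,18) + gcd(4,2) + gcd(12,16) = 2+2+4 = 8.
By Pick's theorem A = I + B/2 − 1, so I = 20 − 8/2 + 1 = 17.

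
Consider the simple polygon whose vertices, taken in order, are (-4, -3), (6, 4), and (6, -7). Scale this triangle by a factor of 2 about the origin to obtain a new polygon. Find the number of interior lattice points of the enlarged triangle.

207

The shoelace formula gives twice the area as |((-4)·4 − 6·(-3)) + (6·(-7) − 6·4) + (6·(-3) − (-4)·(-7))| = 110, so the area is 55.
Along each edge there are gcd(|Δx|,|Δy|)+1 lattice points, so counting each shared vertex once the boundary has gcd(10,7) + gcd(0,11) + gcd(10,4) = 1+11+2 = 14.
Scaling by 2 multiplies the area by 2² = 4 (so the new area is 220) and multiplies the boundary lattice-point count by 2, giving 28.
By Pick's theorem, the interior count of the dilated polygon is 220 − 28/2 + 1 = 207.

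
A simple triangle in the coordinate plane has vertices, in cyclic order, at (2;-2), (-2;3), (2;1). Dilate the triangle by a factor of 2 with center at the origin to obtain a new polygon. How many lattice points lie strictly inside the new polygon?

Using the shoelace formula, 2A = |[2·3 − (-2)·(-2)] + [(-2)·1 − 2·3] + [2·(-2) − 2·1]| = 12, so the area is 6.
Along each edge there are gcd(|Δx|,|Δy|)+1 lattice points, so counting each shared vertex once the boundary has gcd(4,5) + gcd(4,2) + gcd(0,3) = 1+2+3 = 6.
Scaling by 2 multiplies the area by 2² = 4 (so the new area is 24) and multiplies the boundary lattice-point count by 2, giving 12.
By Pick's theorem, the interior count of the dilated polygon is 24 − 12/2 + 1 = 19.

19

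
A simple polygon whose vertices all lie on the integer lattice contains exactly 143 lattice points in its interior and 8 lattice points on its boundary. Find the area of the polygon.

By Pick's theorem, A = I + B/2 − 1 = 143 + 8/2 − 1 = 146.

146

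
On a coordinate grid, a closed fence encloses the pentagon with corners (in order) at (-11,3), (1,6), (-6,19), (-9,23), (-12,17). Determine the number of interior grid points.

143

The shoelace formula gives twice the area as |[(-11)·6 − 1·3] + [1·19 − (-6)·6] + [(-6)·23 − (-9)·19] + [(-9)·17 − (-12)·23] + [(-12)·3 − (-11)·17]| = 293, so the area is 146.5.
Along each edge there are gcd(|Δx|,|Δy|)+1 lattice points, so counting each shared vertex once the boundary has gcd(12,3) + gcd(7,13) + gcd(3,4) + gcd(3,6) + gcd(1,14) = 3+1+1+3+1 = 9.
Pick's theorem gives I = A − B/2 + 1 = 146.5 − 9/2 + 1 = 143.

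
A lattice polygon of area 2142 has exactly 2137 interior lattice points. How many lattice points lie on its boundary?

Pick's theorem gives A = I + B/2 − 1, so B = 2(A − I + 1) = 2(2142 − 2137 + 1) = 12.

12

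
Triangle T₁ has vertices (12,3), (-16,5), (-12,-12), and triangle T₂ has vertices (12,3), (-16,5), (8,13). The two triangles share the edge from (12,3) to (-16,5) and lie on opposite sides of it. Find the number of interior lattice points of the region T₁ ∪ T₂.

364

The union is the simple quadrilateral with vertices (12,3), (-12,-12), (-16,5), (8,13) in order.
Using the shoelace formula, 2A = |[12·(-12) − (-12)·3] + [(-12)·5 − (-16)·(-12)] + [(-16)·13 − 8·5] + [8·3 − 12·13]| = 740, so the area is 370.
Along each edge there are gcd(|Δx|,|Δy|)+1 lattice points, so counting each shared vertex once the boundary has gcd(24,15) + gcd(4,17) + gcd(24,8) + gcd(4,10) = 3+1+8+2 = 14.
By Pick's theorem I = A − B/2 + 1 = 370 − 14/2 + 1 = 364.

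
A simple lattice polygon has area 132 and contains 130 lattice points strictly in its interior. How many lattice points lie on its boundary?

Pick's theorem gives A = I + B/2 − 1, so B = 2(A − I + 1) = 2(132 − 130 + 1) = 6.

6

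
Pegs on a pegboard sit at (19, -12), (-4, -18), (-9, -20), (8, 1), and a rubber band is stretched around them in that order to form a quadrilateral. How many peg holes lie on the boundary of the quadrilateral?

Along each edge there are gcd(|Δx|,|Δy|)+1 lattice points, so counting each shared vertex once the boundary has gcd(23,6) + gcd(5,2) + gcd(17,21) + gcd(11,13) = 1+1+1+1 = 4.

4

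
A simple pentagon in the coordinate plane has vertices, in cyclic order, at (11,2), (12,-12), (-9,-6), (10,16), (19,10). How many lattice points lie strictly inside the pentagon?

The shoelace formula gives twice the area as |[11·(-12) − 12·2] + [12·(-6) − (-9)·(-12)] + [(-9)·16 − 10·(-6)] + [10·10 − 19·16] + [19·2 − 11·10]| = 696, so the area is 348.
The number of boundary lattice points is Σ gcd(|Δx|,|Δy|) = gcd(1,14) + gcd(21,6) + gcd(19,22) + gcd(9,6) + gcd(8,8) = 1+3+1+3+8 = 16.
By Pick's theorem A = I + B/2 − 1, so I = 348 − 16/2 + 1 = 341.

341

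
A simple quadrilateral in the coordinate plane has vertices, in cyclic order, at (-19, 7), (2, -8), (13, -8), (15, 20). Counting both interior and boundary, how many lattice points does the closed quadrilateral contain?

The shoelace formula gives twice the area as |[(-19)·(-8) − 2·7] + [2·(-8) − 13·(-8)] + [13·20 − 15·(-8)] + [15·7 − (-19)·20]| = 1091, so the area is 1091/2.
Summing gcd(|Δx|,|Δy|) over the edges gives the boundary count: gcd(21,15) + gcd(11,0) + gcd(2,28) + gcd(34,13) = 3+11+2+1 = 17.
Pick's theorem gives I = A − B/2 + 1 = 1091/2 − 17/2 + 1 = 538, so the closed region contains I + B = 538 + 17 = 555 lattice points.

555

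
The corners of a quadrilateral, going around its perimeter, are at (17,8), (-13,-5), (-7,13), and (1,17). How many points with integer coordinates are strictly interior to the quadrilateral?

The shoelace formula gives twice the area as |(17·(-5) − (-13)·8) + ((-13)·13 − (-7)·(-5)) + ((-7)·17 − 1·13) + (1·8 − 17·17)| = 598, so the area is 299.
The number of boundary lattice points is Σ gcd(|Δx|,|Δy|) = gcd(30,13) + gcd(6,18) + gcd(8,4) + gcd(16,9) = 1+6+4+1 = 12.
Pick's theorem gives I = A − B/2 + 1 = 299 − 12/2 + 1 = 294.

294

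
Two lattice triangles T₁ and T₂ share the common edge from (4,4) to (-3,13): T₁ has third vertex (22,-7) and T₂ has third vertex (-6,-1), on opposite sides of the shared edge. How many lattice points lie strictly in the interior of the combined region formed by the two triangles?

100

The union is the simple quadrilateral with vertices (4,4), (22,-7), (-3,13), (-6,-1) in order.
By the shoelace formula, twice the signed area is |(4·(-7) − 22·4) + (22·13 − (-3)·(-7)) + ((-3)·(-1) − (-6)·13) + ((-6)·4 − 4·(-1))| = 210, so the area is 105.
Along each edge there are gcd(|Δx|,|Δy|)+1 lattice points, so counting each shared vertex once the boundary has gcd(18,11) + gcd(25,20) + gcd(3,14) + gcd(10,5) = 1+5+1+5 = 12.
By Pick's theorem I = A − B/2 + 1 = 105 − 12/2 + 1 = 100.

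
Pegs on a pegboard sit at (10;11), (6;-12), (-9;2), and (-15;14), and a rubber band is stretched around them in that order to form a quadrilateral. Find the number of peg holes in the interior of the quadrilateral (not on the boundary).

Using the shoelace formula, 2A = |[10·(-12) − 6·11] + [6·2 − (-9)·(-12)] + [(-9)·14 − (-15)·2] + [(-15)·11 − 10·14]| = 683, so the area is 683/2.
Along each edge there are gcd(|Δx|,|Δy|)+1 lattice points, so counting each shared vertex once the boundary has gcd(4,23) + gcd(15,14) + gcd(6,12) + gcd(25,3) = 1+1+6+1 = 9.
Pick's theorem gives I = A − B/2 + 1 = 683/2 − 9/2 + 1 = 338.

338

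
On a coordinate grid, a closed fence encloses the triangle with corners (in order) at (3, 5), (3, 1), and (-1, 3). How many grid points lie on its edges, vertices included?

8

The number of boundary lattice points is Σ gcd(|Δx|,|Δy|) = gcd(0,4) + gcd(4,2) + gcd(4,2) = 4+2+2 = 8.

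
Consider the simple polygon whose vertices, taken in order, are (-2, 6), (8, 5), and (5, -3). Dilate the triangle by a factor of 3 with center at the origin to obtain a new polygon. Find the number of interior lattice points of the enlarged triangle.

Using the shoelace formula, 2A = |[(-2)·5 − 8·6] + [8·(-3) − 5·5] + [5·6 − (-2)·(-3)]| = 83, so the area is 41.5.
Summing gcd(|Δx|,|Δy|) over the edges gives the boundary count: gcd(10,1) + gcd(3,8) + gcd(7,9) = 1+1+1 = 3.
Scaling by 3 multiplies the area by 3² = 9 (so the new area is 747/2) and multiplies the boundary lattice-point count by 3, giving 9.
By Pick's theorem, the interior count of the dilated polygon is 747/2 − 9/2 + 1 = 370.

370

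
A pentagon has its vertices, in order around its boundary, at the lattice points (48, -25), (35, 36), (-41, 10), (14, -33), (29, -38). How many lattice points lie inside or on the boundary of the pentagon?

3589

By the shoelace formula, twice the signed area is |[48·36 − 35·(-25)] + [35·10 − (-41)·36] + [(-41)·(-33) − 14·10] + [14·(-38) − 29·(-33)] + [29·(-25) − 48·(-38)]| = 7166, so the area is 3583.
The number of boundary lattice points is Σ gcd(|Δx|,|Δy|) = gcd(13,61) + gcd(76,26) + gcd(55,43) + gcd(15,5) + gcd(19,13) = 1+2+1+5+1 = 10.
Pick's theorem gives I = A − B/2 + 1 = 3583 − 10/2 + 1 = 3579, so the closed region contains I + B = 3579 + 10 = 3589 lattice points.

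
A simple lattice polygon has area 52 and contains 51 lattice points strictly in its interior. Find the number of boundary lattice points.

4

Pick's theorem gives A = I + B/2 − 1, so B = 2(A − I + 1) = 2(52 − 51 + 1) = 4.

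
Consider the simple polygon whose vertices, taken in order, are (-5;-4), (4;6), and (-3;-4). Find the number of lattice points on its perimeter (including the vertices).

4

The number of boundary lattice points is Σ gcd(|Δx|,|Δy|) = gcd(9,10) + gcd(7,10) + gcd(2,0) = 1+1+2 = 4.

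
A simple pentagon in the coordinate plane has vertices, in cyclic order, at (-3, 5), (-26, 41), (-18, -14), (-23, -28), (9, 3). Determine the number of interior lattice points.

762

By the shoelace formula, twice the signed area is |((-3)·41 − (-26)·5) + ((-26)·(-14) − (-18)·41) + ((-18)·(-28) − (-23)·(-14)) + ((-23)·3 − 9·(-28)) + (9·5 − (-3)·3)| = 1528, so the area is 764.
Along each edge there are gcd(|Δx|,|Δy|)+1 lattice points, so counting each shared vertex once the boundary has gcd(23,36) + gcd(8,55) + gcd(5,14) + gcd(32,31) + gcd(12,2) = 1+1+1+1+2 = 6.
By Pick's theorem A = I + B/2 − 1, so I = 764 − 6/2 + 1 = 762.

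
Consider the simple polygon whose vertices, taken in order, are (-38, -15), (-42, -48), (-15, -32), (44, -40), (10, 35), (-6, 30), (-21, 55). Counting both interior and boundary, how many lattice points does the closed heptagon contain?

4497

The shoelace formula gives twice the area as |[(-38)·(-48) − (-42)·(-15)] + [(-42)·(-32) − (-15)·(-48)] + [(-15)·(-40) − 44·(-32)] + [44·35 − 10·(-40)] + [10·30 − (-6)·35] + [(-6)·55 − (-21)·30] + [(-21)·(-15) − (-38)·55]| = 8981, so the area is 4490.5.
Summing gcd(|Δx|,|Δy|) over the edges gives the boundary count: gcd(4,33) + gcd(27,16) + gcd(59,8) + gcd(34,75) + gcd(16,5) + gcd(15,25) + gcd(17,70) = 1+1+1+1+1+5+1 = 11.
Pick's theorem gives I = A − B/2 + 1 = 4490.5 − 11/2 + 1 = 4486, so the closed region contains I + B = 4486 + 11 = 4497 lattice points.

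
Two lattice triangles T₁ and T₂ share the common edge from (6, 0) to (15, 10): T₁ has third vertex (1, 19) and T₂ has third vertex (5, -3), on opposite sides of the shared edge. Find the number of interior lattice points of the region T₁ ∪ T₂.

The union is the simple quadrilateral with vertices (6, 0), (1, 19), (15, 10), (5, -3) in order.
Using the shoelace formula, 2A = |[6·19 − 1·0] + [1·10 − 15·19] + [15·(-3) − 5·10] + [5·0 − 6·(-3)]| = 238, so the area is 119.
Summing gcd(|Δx|,|Δy|) over the edges gives the boundary count: gcd(5,19) + gcd(14,9) + gcd(10,13) + gcd(1,3) = 1+1+1+1 = 4.
By Pick's theorem I = A − B/2 + 1 = 119 − 4/2 + 1 = 118.

118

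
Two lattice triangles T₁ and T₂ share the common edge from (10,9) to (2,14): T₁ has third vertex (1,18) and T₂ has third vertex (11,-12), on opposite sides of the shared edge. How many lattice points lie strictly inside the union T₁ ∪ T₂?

90

The union is the simple quadrilateral with vertices (10,9), (1,18), (2,14), (11,-12) in order.
The shoelace formula gives twice the area as |(10·18 − 1·9) + (1·14 − 2·18) + (2·(-12) − 11·14) + (11·9 − 10·(-12))| = 190, so the area is 95.
The number of boundary lattice points is Σ gcd(|Δx|,|Δy|) = gcd(9,9) + gcd(1,4) + gcd(9,26) + gcd(1,21) = 9+1+1+1 = 12.
By Pick's theorem I = A − B/2 + 1 = 95 − 12/2 + 1 = 90.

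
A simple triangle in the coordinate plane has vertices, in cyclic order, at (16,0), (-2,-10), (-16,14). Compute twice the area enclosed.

572

The shoelace formula gives twice the area as |[16·(-10) − (-2)·0] + [(-2)·14 − (-16)·(-10)] + [(-16)·0 − 16·14]| = 572, so the area is 286.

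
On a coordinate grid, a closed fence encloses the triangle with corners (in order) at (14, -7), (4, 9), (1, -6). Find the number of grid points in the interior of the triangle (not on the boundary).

By the shoelace formula, twice the signed area is |(14·9 − 4·(-7)) + (4·(-6) − 1·9) + (1·(-7) − 14·(-6))| = 198, so the area is 99.
Summing gcd(|Δx|,|Δy|) over the edges gives the boundary count: gcd(10,16) + gcd(3,15) + gcd(13,1) = 2+3+1 = 6.
By Pick's theorem A = I + B/2 − 1, so I = 99 − 6/2 + 1 = 97.

97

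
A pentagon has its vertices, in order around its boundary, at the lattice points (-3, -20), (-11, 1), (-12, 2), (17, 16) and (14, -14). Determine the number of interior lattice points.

By the shoelace formula, twice the signed area is |[(-3)·1 − (-11)·(-20)] + [(-11)·2 − (-12)·1] + [(-12)·16 − 17·2] + [17·(-14) − 14·16] + [14·(-20) − (-3)·(-14)]| = 1243, so the area is 1243/2.
Summing gcd(|Δx|,|Δy|) over the edges gives the boundary count: gcd(8,21) + gcd(1,1) + gcd(29,14) + gcd(3,30) + gcd(17,6) = 1+1+1+3+1 = 7.
Pick's theorem gives I = A − B/2 + 1 = 1243/2 − 7/2 + 1 = 619.

619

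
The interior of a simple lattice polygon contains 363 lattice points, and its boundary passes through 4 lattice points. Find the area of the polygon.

364

Pick's theorem states A = I + B/2 − 1, so A = 363 + 4/2 − 1 = 364.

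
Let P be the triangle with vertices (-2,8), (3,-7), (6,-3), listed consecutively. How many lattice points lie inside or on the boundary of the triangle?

The shoelace formula gives twice the area as |[(-2)·(-7) − 3·8] + [3·(-3) − 6·(-7)] + [6·8 − (-2)·(-3)]| = 65, so the area is 32.5.
Along each edge there are gcd(|Δx|,|Δy|)+1 lattice points, so counting each shared vertex once the boundary has gcd(5,15) + gcd(3,4) + gcd(8,11) = 5+1+1 = 7.
Pick's theorem gives I = A − B/2 + 1 = 32.5 − 7/2 + 1 = 30, so the closed region contains I + B = 30 + 7 = 37 lattice points.

37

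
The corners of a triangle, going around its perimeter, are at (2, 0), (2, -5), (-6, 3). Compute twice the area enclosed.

Using the shoelace formula, 2A = |(2·(-5) − 2·0) + (2·3 − (-6)·(-5)) + ((-6)·0 − 2·3)| = 40, so the area is 20.

40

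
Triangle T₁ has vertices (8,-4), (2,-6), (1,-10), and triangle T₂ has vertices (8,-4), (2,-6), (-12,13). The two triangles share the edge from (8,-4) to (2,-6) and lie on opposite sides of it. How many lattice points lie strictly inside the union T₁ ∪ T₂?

81

The union is the simple quadrilateral with vertices (8,-4), (1,-10), (2,-6), (-12,13) in order.
The shoelace formula gives twice the area as |(8·(-10) − 1·(-4)) + (1·(-6) − 2·(-10)) + (2·13 − (-12)·(-6)) + ((-12)·(-4) − 8·13)| = 164, so the area is 82.
Along each edge there are gcd(|Δx|,|Δy|)+1 lattice points, so counting each shared vertex once the boundary has gcd(7,6) + gcd(1,4) + gcd(14,19) + gcd(20,17) = 1+1+1+1 = 4.
By Pick's theorem I = A − B/2 + 1 = 82 − 4/2 + 1 = 81.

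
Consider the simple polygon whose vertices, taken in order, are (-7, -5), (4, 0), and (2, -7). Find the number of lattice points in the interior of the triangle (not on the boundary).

33

Using the shoelace formula, 2A = |[(-7)·0 − 4·(-5)] + [4·(-7) − 2·0] + [2·(-5) − (-7)·(-7)]| = 67, so the area is 33.5.
Along each edge there are gcd(|Δx|,|Δy|)+1 lattice points, so counting each shared vertex once the boundary has gcd(11,5) + gcd(2,7) + gcd(9,2) = 1+1+1 = 3.
By Pick's theorem A = I + B/2 − 1, so I = 33.5 − 3/2 + 1 = 33.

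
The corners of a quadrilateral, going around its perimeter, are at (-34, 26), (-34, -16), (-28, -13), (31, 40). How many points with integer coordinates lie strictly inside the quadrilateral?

Using the shoelace formula, 2A = |[(-34)·(-16) − (-34)·26] + [(-34)·(-13) − (-28)·(-16)] + [(-28)·40 − 31·(-13)] + [31·26 − (-34)·40]| = 2871, so the area is 2871/2.
The number of boundary lattice points is Σ gcd(|Δx|,|Δy|) = gcd(0,42) + gcd(6,3) + gcd(59,53) + gcd(65,14) = 42+3+1+1 = 47.
By Pick's theorem A = I + B/2 − 1, so I = 2871/2 − 47/2 + 1 = 1413.

1413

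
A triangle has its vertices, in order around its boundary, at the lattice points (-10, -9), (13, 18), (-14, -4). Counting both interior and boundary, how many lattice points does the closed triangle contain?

114

By the shoelace formula, twice the signed area is |[(-10)·18 − 13·(-9)] + [13·(-4) − (-14)·18] + [(-14)·(-9) − (-10)·(-4)]| = 223, so the area is 223/2.
Summing gcd(|Δx|,|Δy|) over the edges gives the boundary count: gcd(23,27) + gcd(27,22) + gcd(4,5) = 1+1+1 = 3.
Pick's theorem gives I = A − B/2 + 1 = 223/2 − 3/2 + 1 = 111, so the closed region contains I + B = 111 + 3 = 114 lattice points.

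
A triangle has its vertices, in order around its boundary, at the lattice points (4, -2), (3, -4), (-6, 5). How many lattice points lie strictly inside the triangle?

Using the shoelace formula, 2A = |(4·(-4) − 3·(-2)) + (3·5 − (-6)·(-4)) + ((-6)·(-2) − 4·5)| = 27, so the area is 13.5.
Along each edge there are gcd(|Δx|,|Δy|)+1 lattice points, so counting each shared vertex once the boundary has gcd(1,2) + gcd(9,9) + gcd(10,7) = 1+9+1 = 11.
Pick's theorem gives I = A − B/2 + 1 = 13.5 − 11/2 + 1 = 9.

9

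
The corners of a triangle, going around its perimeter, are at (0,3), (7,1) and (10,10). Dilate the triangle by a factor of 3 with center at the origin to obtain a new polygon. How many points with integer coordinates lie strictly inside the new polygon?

Using the shoelace formula, 2A = |(0·1 − 7·3) + (7·10 − 10·1) + (10·3 − 0·10)| = 69, so the area is 34.5.
Along each edge there are gcd(|Δx|,|Δy|)+1 lattice points, so counting each shared vertex once the boundary has gcd(7,2) + gcd(3,9) + gcd(10,7) = 1+3+1 = 5.
Scaling by 3 multiplies the area by 3² = 9 (so the new area is 310.5) and multiplies the boundary lattice-point count by 3, giving 15.
By Pick's theorem, the interior count of the dilated polygon is 310.5 − 15/2 + 1 = 304.

304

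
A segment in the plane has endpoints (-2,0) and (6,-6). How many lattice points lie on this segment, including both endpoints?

3

The number of lattice points on a segment between lattice points is gcd(|Δx|,|Δy|) + 1 = gcd(8,6) + 1 = 2 + 1 = 3.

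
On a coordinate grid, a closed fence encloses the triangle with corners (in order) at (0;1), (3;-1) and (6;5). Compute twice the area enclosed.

By the shoelace formula, twice the signed area is |[0·(-1) − 3·1] + [3·5 − 6·(-1)] + [6·1 − 0·5]| = 24, so the area is 12.

24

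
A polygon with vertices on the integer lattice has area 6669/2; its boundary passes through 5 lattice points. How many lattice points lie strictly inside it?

From Pick's theorem, I = A − B/2 + 1 = 6669/2 − 5/2 + 1 = 3333.

3333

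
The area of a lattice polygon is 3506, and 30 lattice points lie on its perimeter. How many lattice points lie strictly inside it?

Pick's theorem A = I + B/2 − 1 rearranges to I = A − B/2 + 1 = 3506 − 30/2 + 1 = 3492.

3492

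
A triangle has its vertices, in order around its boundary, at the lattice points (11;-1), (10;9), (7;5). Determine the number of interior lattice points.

16

The shoelace formula gives twice the area as |[11·9 − 10·(-1)] + [10·5 − 7·9] + [7·(-1) − 11·5]| = 34, so the area is 17.
Summing gcd(|Δx|,|Δy|) over the edges gives the boundary count: gcd(1,10) + gcd(3,4) + gcd(4,6) = 1+1+2 = 4.
By Pick's theorem A = I + B/2 − 1, so I = 17 − 4/2 + 1 = 16.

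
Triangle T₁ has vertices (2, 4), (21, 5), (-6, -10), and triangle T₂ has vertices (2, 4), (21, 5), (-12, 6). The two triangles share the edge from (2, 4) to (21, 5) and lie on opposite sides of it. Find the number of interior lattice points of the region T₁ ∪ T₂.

The union is the simple quadrilateral with vertices (2, 4), (-6, -10), (21, 5), (-12, 6) in order.
By the shoelace formula, twice the signed area is |(2·(-10) − (-6)·4) + ((-6)·5 − 21·(-10)) + (21·6 − (-12)·5) + ((-12)·4 − 2·6)| = 310, so the area is 155.
Along each edge there are gcd(|Δx|,|Δy|)+1 lattice points, so counting each shared vertex once the boundary has gcd(8,14) + gcd(27,15) + gcd(33,1) + gcd(14,2) = 2+3+1+2 = 8.
By Pick's theorem I = A − B/2 + 1 = 155 − 8/2 + 1 = 152.

152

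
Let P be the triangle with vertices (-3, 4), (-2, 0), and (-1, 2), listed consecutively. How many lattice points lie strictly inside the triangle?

2

Using the shoelace formula, 2A = |((-3)·0 − (-2)·4) + ((-2)·2 − (-1)·0) + ((-1)·4 − (-3)·2)| = 6, so the area is 3.
The number of boundary lattice points is Σ gcd(|Δx|,|Δy|) = gcd(1,4) + gcd(1,2) + gcd(2,2) = 1+1+2 = 4.
By Pick's theorem A = I + B/2 − 1, so I = 3 − 4/2 + 1 = 2.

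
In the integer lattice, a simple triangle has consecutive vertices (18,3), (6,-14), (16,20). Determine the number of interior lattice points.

The shoelace formula gives twice the area as |(18·(-14) − 6·3) + (6·20 − 16·(-14)) + (16·3 − 18·20)| = 238, so the area is 119.
The number of boundary lattice points is Σ gcd(|Δx|,|Δy|) = gcd(12,17) + gcd(10,34) + gcd(2,17) = 1+2+1 = 4.
By Pick's theorem A = I + B/2 − 1, so I = 119 − 4/2 + 1 = 118.

118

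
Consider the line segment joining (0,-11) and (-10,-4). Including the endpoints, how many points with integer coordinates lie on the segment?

The number of lattice points on a segment between lattice points is gcd(|Δx|,|Δy|) + 1 = gcd(10,7) + 1 = 1 + 1 = 2.

2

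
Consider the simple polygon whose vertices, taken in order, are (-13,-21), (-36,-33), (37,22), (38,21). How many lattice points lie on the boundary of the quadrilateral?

Summing gcd(|Δx|,|Δy|) over the edges gives the boundary count: gcd(23,12) + gcd(73,55) + gcd(1,1) + gcd(51,42) = 1+1+1+3 = 6.

6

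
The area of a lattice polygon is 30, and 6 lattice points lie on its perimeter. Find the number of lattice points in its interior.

From Pick's theorem, I = A − B/2 + 1 = 30 − 6/2 + 1 = 28.

28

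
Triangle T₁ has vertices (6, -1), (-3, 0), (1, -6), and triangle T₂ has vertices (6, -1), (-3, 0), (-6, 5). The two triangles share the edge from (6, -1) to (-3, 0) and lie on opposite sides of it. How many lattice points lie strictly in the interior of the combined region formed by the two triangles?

The union is the simple quadrilateral with vertices (6, -1), (1, -6), (-3, 0), (-6, 5) in order.
The shoelace formula gives twice the area as |[6·(-6) − 1·(-1)] + [1·0 − (-3)·(-6)] + [(-3)·5 − (-6)·0] + [(-6)·(-1) − 6·5]| = 92, so the area is 46.
The number of boundary lattice points is Σ gcd(|Δx|,|Δy|) = gcd(5,5) + gcd(4,6) + gcd(3,5) + gcd(12,6) = 5+2+1+6 = 14.
By Pick's theorem I = A − B/2 + 1 = 46 − 14/2 + 1 = 40.

40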